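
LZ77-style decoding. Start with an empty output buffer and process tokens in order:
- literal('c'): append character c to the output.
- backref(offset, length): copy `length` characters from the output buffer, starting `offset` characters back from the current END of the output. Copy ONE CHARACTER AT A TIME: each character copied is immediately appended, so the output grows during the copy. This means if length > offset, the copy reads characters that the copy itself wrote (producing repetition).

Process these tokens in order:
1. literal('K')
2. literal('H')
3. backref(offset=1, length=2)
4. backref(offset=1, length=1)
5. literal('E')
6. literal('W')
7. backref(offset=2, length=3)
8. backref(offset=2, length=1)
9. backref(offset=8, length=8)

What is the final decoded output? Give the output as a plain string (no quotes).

Answer: KHHHHEWEWEWHHEWEWEW

Derivation:
Token 1: literal('K'). Output: "K"
Token 2: literal('H'). Output: "KH"
Token 3: backref(off=1, len=2) (overlapping!). Copied 'HH' from pos 1. Output: "KHHH"
Token 4: backref(off=1, len=1). Copied 'H' from pos 3. Output: "KHHHH"
Token 5: literal('E'). Output: "KHHHHE"
Token 6: literal('W'). Output: "KHHHHEW"
Token 7: backref(off=2, len=3) (overlapping!). Copied 'EWE' from pos 5. Output: "KHHHHEWEWE"
Token 8: backref(off=2, len=1). Copied 'W' from pos 8. Output: "KHHHHEWEWEW"
Token 9: backref(off=8, len=8). Copied 'HHEWEWEW' from pos 3. Output: "KHHHHEWEWEWHHEWEWEW"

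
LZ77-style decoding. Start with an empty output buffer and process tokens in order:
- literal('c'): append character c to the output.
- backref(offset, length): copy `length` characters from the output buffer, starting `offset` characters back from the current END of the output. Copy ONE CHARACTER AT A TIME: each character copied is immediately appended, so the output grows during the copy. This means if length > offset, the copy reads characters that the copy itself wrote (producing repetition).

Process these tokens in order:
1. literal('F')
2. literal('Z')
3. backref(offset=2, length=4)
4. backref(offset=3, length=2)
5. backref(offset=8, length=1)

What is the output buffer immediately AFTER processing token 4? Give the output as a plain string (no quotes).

Answer: FZFZFZZF

Derivation:
Token 1: literal('F'). Output: "F"
Token 2: literal('Z'). Output: "FZ"
Token 3: backref(off=2, len=4) (overlapping!). Copied 'FZFZ' from pos 0. Output: "FZFZFZ"
Token 4: backref(off=3, len=2). Copied 'ZF' from pos 3. Output: "FZFZFZZF"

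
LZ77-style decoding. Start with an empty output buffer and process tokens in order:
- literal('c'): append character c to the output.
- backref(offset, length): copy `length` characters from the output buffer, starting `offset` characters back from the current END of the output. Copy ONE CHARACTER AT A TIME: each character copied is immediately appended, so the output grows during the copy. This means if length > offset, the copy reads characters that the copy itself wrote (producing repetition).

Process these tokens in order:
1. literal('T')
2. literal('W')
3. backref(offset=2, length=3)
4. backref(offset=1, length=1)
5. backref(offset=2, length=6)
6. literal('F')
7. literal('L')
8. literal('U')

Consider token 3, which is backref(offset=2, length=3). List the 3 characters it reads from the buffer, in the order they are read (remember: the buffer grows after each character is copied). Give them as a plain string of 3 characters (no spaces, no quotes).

Token 1: literal('T'). Output: "T"
Token 2: literal('W'). Output: "TW"
Token 3: backref(off=2, len=3). Buffer before: "TW" (len 2)
  byte 1: read out[0]='T', append. Buffer now: "TWT"
  byte 2: read out[1]='W', append. Buffer now: "TWTW"
  byte 3: read out[2]='T', append. Buffer now: "TWTWT"

Answer: TWT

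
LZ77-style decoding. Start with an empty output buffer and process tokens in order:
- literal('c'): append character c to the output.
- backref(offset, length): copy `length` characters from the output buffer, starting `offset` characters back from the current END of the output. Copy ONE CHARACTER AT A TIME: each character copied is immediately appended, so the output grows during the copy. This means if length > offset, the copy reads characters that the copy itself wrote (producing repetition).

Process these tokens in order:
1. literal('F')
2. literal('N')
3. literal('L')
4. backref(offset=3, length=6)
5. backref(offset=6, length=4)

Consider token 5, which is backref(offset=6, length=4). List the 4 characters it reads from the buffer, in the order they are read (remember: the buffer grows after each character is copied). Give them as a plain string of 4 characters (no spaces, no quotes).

Token 1: literal('F'). Output: "F"
Token 2: literal('N'). Output: "FN"
Token 3: literal('L'). Output: "FNL"
Token 4: backref(off=3, len=6) (overlapping!). Copied 'FNLFNL' from pos 0. Output: "FNLFNLFNL"
Token 5: backref(off=6, len=4). Buffer before: "FNLFNLFNL" (len 9)
  byte 1: read out[3]='F', append. Buffer now: "FNLFNLFNLF"
  byte 2: read out[4]='N', append. Buffer now: "FNLFNLFNLFN"
  byte 3: read out[5]='L', append. Buffer now: "FNLFNLFNLFNL"
  byte 4: read out[6]='F', append. Buffer now: "FNLFNLFNLFNLF"

Answer: FNLF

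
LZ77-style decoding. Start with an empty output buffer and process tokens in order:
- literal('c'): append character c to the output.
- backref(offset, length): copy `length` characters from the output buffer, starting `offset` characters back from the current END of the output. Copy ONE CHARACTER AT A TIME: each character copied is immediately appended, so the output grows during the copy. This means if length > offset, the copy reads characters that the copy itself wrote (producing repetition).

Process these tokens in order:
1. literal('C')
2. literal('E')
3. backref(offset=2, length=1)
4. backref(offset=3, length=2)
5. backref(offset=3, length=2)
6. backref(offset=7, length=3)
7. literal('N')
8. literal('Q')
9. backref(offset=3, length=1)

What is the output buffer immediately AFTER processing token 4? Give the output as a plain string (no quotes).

Answer: CECCE

Derivation:
Token 1: literal('C'). Output: "C"
Token 2: literal('E'). Output: "CE"
Token 3: backref(off=2, len=1). Copied 'C' from pos 0. Output: "CEC"
Token 4: backref(off=3, len=2). Copied 'CE' from pos 0. Output: "CECCE"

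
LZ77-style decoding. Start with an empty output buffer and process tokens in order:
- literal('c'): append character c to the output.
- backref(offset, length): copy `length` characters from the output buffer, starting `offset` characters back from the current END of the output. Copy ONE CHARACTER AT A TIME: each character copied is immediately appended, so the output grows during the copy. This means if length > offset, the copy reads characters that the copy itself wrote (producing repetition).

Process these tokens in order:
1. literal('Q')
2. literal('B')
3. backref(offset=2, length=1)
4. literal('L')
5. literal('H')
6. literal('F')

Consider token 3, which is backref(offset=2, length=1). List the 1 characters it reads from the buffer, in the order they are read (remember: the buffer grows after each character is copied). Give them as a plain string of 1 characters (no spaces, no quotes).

Token 1: literal('Q'). Output: "Q"
Token 2: literal('B'). Output: "QB"
Token 3: backref(off=2, len=1). Buffer before: "QB" (len 2)
  byte 1: read out[0]='Q', append. Buffer now: "QBQ"

Answer: Q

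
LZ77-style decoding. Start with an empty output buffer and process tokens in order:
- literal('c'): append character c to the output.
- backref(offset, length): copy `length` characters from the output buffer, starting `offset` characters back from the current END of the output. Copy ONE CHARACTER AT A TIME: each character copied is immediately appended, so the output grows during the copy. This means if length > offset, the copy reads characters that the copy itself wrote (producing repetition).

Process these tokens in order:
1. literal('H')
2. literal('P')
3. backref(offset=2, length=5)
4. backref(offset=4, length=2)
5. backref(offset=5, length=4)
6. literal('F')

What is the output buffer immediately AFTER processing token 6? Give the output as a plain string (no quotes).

Token 1: literal('H'). Output: "H"
Token 2: literal('P'). Output: "HP"
Token 3: backref(off=2, len=5) (overlapping!). Copied 'HPHPH' from pos 0. Output: "HPHPHPH"
Token 4: backref(off=4, len=2). Copied 'PH' from pos 3. Output: "HPHPHPHPH"
Token 5: backref(off=5, len=4). Copied 'HPHP' from pos 4. Output: "HPHPHPHPHHPHP"
Token 6: literal('F'). Output: "HPHPHPHPHHPHPF"

Answer: HPHPHPHPHHPHPF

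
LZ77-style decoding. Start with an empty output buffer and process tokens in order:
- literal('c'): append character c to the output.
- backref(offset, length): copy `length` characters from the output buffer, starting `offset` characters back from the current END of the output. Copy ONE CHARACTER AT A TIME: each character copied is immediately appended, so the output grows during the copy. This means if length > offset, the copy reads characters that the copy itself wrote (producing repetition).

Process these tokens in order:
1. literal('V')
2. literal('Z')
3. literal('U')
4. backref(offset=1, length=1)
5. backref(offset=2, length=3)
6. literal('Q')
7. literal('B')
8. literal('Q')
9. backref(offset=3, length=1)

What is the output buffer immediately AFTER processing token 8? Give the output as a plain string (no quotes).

Token 1: literal('V'). Output: "V"
Token 2: literal('Z'). Output: "VZ"
Token 3: literal('U'). Output: "VZU"
Token 4: backref(off=1, len=1). Copied 'U' from pos 2. Output: "VZUU"
Token 5: backref(off=2, len=3) (overlapping!). Copied 'UUU' from pos 2. Output: "VZUUUUU"
Token 6: literal('Q'). Output: "VZUUUUUQ"
Token 7: literal('B'). Output: "VZUUUUUQB"
Token 8: literal('Q'). Output: "VZUUUUUQBQ"

Answer: VZUUUUUQBQ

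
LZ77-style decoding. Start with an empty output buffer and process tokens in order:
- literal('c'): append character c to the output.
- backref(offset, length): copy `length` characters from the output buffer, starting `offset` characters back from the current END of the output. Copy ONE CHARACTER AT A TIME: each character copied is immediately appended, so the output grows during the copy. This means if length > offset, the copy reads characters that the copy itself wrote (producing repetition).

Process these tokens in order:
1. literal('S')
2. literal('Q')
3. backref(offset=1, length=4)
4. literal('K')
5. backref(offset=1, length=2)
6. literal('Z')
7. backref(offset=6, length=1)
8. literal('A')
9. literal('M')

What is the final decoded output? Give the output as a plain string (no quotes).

Token 1: literal('S'). Output: "S"
Token 2: literal('Q'). Output: "SQ"
Token 3: backref(off=1, len=4) (overlapping!). Copied 'QQQQ' from pos 1. Output: "SQQQQQ"
Token 4: literal('K'). Output: "SQQQQQK"
Token 5: backref(off=1, len=2) (overlapping!). Copied 'KK' from pos 6. Output: "SQQQQQKKK"
Token 6: literal('Z'). Output: "SQQQQQKKKZ"
Token 7: backref(off=6, len=1). Copied 'Q' from pos 4. Output: "SQQQQQKKKZQ"
Token 8: literal('A'). Output: "SQQQQQKKKZQA"
Token 9: literal('M'). Output: "SQQQQQKKKZQAM"

Answer: SQQQQQKKKZQAM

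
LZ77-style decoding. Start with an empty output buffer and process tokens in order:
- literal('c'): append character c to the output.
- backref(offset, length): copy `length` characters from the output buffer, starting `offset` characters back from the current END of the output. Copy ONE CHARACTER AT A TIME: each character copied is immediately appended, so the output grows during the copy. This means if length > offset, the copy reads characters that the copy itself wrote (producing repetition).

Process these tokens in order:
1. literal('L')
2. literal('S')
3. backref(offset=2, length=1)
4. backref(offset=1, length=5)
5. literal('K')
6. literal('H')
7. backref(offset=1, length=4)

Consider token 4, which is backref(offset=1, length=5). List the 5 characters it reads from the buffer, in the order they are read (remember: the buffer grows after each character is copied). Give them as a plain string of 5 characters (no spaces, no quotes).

Token 1: literal('L'). Output: "L"
Token 2: literal('S'). Output: "LS"
Token 3: backref(off=2, len=1). Copied 'L' from pos 0. Output: "LSL"
Token 4: backref(off=1, len=5). Buffer before: "LSL" (len 3)
  byte 1: read out[2]='L', append. Buffer now: "LSLL"
  byte 2: read out[3]='L', append. Buffer now: "LSLLL"
  byte 3: read out[4]='L', append. Buffer now: "LSLLLL"
  byte 4: read out[5]='L', append. Buffer now: "LSLLLLL"
  byte 5: read out[6]='L', append. Buffer now: "LSLLLLLL"

Answer: LLLLL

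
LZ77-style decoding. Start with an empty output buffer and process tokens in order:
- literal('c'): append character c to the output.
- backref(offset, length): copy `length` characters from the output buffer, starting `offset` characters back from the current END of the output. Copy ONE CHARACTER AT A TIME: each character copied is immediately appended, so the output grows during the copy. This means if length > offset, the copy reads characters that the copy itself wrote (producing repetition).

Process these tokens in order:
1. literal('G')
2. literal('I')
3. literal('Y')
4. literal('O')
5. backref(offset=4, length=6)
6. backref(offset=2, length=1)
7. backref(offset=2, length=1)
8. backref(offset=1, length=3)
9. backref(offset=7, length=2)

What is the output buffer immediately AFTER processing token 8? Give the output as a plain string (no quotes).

Answer: GIYOGIYOGIGIIII

Derivation:
Token 1: literal('G'). Output: "G"
Token 2: literal('I'). Output: "GI"
Token 3: literal('Y'). Output: "GIY"
Token 4: literal('O'). Output: "GIYO"
Token 5: backref(off=4, len=6) (overlapping!). Copied 'GIYOGI' from pos 0. Output: "GIYOGIYOGI"
Token 6: backref(off=2, len=1). Copied 'G' from pos 8. Output: "GIYOGIYOGIG"
Token 7: backref(off=2, len=1). Copied 'I' from pos 9. Output: "GIYOGIYOGIGI"
Token 8: backref(off=1, len=3) (overlapping!). Copied 'III' from pos 11. Output: "GIYOGIYOGIGIIII"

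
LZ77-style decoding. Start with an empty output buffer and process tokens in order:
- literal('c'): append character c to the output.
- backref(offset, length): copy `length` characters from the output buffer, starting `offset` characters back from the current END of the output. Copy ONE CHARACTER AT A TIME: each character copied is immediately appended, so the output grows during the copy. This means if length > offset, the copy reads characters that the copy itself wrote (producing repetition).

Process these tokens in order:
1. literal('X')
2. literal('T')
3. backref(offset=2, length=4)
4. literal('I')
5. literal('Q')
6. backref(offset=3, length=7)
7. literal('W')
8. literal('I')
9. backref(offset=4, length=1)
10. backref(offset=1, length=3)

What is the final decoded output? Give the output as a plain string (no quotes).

Answer: XTXTXTIQTIQTIQTWIQQQQ

Derivation:
Token 1: literal('X'). Output: "X"
Token 2: literal('T'). Output: "XT"
Token 3: backref(off=2, len=4) (overlapping!). Copied 'XTXT' from pos 0. Output: "XTXTXT"
Token 4: literal('I'). Output: "XTXTXTI"
Token 5: literal('Q'). Output: "XTXTXTIQ"
Token 6: backref(off=3, len=7) (overlapping!). Copied 'TIQTIQT' from pos 5. Output: "XTXTXTIQTIQTIQT"
Token 7: literal('W'). Output: "XTXTXTIQTIQTIQTW"
Token 8: literal('I'). Output: "XTXTXTIQTIQTIQTWI"
Token 9: backref(off=4, len=1). Copied 'Q' from pos 13. Output: "XTXTXTIQTIQTIQTWIQ"
Token 10: backref(off=1, len=3) (overlapping!). Copied 'QQQ' from pos 17. Output: "XTXTXTIQTIQTIQTWIQQQQ"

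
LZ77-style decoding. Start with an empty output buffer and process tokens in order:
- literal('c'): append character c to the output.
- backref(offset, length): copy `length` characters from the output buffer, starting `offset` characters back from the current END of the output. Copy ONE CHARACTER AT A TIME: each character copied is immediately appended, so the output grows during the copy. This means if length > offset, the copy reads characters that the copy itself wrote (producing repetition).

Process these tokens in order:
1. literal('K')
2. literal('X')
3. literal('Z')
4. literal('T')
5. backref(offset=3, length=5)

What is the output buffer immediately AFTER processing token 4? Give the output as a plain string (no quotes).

Token 1: literal('K'). Output: "K"
Token 2: literal('X'). Output: "KX"
Token 3: literal('Z'). Output: "KXZ"
Token 4: literal('T'). Output: "KXZT"

Answer: KXZT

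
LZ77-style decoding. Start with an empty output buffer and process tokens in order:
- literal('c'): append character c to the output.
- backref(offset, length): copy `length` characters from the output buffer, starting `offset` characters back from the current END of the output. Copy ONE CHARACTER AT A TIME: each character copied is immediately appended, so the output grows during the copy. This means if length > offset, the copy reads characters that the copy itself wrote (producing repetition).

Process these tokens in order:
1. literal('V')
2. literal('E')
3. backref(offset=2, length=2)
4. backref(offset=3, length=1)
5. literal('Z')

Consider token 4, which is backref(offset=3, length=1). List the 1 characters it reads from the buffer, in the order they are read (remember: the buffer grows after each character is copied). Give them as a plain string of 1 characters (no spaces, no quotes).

Token 1: literal('V'). Output: "V"
Token 2: literal('E'). Output: "VE"
Token 3: backref(off=2, len=2). Copied 'VE' from pos 0. Output: "VEVE"
Token 4: backref(off=3, len=1). Buffer before: "VEVE" (len 4)
  byte 1: read out[1]='E', append. Buffer now: "VEVEE"

Answer: E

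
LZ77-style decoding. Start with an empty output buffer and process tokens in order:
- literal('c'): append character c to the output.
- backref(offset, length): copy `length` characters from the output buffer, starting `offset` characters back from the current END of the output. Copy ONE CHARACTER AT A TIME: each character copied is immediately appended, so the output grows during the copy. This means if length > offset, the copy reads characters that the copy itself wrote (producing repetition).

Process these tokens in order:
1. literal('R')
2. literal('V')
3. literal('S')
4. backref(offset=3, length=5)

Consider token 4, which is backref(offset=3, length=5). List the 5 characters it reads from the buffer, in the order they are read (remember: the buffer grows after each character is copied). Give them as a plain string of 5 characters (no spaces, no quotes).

Answer: RVSRV

Derivation:
Token 1: literal('R'). Output: "R"
Token 2: literal('V'). Output: "RV"
Token 3: literal('S'). Output: "RVS"
Token 4: backref(off=3, len=5). Buffer before: "RVS" (len 3)
  byte 1: read out[0]='R', append. Buffer now: "RVSR"
  byte 2: read out[1]='V', append. Buffer now: "RVSRV"
  byte 3: read out[2]='S', append. Buffer now: "RVSRVS"
  byte 4: read out[3]='R', append. Buffer now: "RVSRVSR"
  byte 5: read out[4]='V', append. Buffer now: "RVSRVSRV"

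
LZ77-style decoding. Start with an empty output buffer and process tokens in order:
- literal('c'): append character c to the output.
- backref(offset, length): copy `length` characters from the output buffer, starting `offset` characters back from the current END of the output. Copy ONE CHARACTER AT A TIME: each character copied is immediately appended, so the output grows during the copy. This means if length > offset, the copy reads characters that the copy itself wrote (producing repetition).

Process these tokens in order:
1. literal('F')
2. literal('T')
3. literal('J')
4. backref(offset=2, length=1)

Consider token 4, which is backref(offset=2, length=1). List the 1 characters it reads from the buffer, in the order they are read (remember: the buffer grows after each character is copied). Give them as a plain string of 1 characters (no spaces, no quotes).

Answer: T

Derivation:
Token 1: literal('F'). Output: "F"
Token 2: literal('T'). Output: "FT"
Token 3: literal('J'). Output: "FTJ"
Token 4: backref(off=2, len=1). Buffer before: "FTJ" (len 3)
  byte 1: read out[1]='T', append. Buffer now: "FTJT"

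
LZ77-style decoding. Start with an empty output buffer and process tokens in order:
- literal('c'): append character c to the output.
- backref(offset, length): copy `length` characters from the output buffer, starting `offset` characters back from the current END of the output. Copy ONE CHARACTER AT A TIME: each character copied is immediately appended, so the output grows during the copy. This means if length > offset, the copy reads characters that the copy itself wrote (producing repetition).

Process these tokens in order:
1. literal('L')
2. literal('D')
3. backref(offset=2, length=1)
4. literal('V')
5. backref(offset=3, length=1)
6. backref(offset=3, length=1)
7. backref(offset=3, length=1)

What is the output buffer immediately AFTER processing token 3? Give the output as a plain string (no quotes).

Answer: LDL

Derivation:
Token 1: literal('L'). Output: "L"
Token 2: literal('D'). Output: "LD"
Token 3: backref(off=2, len=1). Copied 'L' from pos 0. Output: "LDL"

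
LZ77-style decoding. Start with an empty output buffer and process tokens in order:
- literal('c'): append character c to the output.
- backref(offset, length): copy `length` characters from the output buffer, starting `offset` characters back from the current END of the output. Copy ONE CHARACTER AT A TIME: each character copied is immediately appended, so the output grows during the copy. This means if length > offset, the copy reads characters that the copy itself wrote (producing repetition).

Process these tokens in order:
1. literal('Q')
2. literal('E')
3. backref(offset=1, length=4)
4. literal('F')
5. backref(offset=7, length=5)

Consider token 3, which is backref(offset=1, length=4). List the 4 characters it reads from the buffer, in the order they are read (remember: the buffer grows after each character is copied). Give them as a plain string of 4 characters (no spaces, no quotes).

Token 1: literal('Q'). Output: "Q"
Token 2: literal('E'). Output: "QE"
Token 3: backref(off=1, len=4). Buffer before: "QE" (len 2)
  byte 1: read out[1]='E', append. Buffer now: "QEE"
  byte 2: read out[2]='E', append. Buffer now: "QEEE"
  byte 3: read out[3]='E', append. Buffer now: "QEEEE"
  byte 4: read out[4]='E', append. Buffer now: "QEEEEE"

Answer: EEEE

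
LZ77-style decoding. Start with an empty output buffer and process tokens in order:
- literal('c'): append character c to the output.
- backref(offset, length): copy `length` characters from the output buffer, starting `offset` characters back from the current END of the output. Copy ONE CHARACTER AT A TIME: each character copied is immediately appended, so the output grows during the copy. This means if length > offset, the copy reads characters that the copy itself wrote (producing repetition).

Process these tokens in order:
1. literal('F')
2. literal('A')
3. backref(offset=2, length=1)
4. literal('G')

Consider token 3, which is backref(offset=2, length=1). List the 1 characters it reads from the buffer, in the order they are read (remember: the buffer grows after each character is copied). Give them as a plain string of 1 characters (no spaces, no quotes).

Answer: F

Derivation:
Token 1: literal('F'). Output: "F"
Token 2: literal('A'). Output: "FA"
Token 3: backref(off=2, len=1). Buffer before: "FA" (len 2)
  byte 1: read out[0]='F', append. Buffer now: "FAF"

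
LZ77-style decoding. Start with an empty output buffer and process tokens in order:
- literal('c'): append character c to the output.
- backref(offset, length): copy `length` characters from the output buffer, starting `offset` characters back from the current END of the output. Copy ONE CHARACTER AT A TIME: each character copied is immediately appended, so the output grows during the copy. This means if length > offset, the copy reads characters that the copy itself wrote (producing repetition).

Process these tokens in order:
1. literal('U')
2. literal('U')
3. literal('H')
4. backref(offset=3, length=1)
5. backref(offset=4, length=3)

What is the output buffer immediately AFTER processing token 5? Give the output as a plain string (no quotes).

Answer: UUHUUUH

Derivation:
Token 1: literal('U'). Output: "U"
Token 2: literal('U'). Output: "UU"
Token 3: literal('H'). Output: "UUH"
Token 4: backref(off=3, len=1). Copied 'U' from pos 0. Output: "UUHU"
Token 5: backref(off=4, len=3). Copied 'UUH' from pos 0. Output: "UUHUUUH"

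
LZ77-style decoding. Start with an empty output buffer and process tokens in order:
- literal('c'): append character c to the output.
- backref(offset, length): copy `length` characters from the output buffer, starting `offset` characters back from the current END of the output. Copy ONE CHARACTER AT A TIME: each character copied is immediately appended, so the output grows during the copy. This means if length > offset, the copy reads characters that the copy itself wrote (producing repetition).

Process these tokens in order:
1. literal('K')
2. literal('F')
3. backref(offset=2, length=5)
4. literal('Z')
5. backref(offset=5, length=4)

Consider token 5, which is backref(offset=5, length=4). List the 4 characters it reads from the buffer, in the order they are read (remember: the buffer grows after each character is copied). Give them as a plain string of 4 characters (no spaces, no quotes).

Token 1: literal('K'). Output: "K"
Token 2: literal('F'). Output: "KF"
Token 3: backref(off=2, len=5) (overlapping!). Copied 'KFKFK' from pos 0. Output: "KFKFKFK"
Token 4: literal('Z'). Output: "KFKFKFKZ"
Token 5: backref(off=5, len=4). Buffer before: "KFKFKFKZ" (len 8)
  byte 1: read out[3]='F', append. Buffer now: "KFKFKFKZF"
  byte 2: read out[4]='K', append. Buffer now: "KFKFKFKZFK"
  byte 3: read out[5]='F', append. Buffer now: "KFKFKFKZFKF"
  byte 4: read out[6]='K', append. Buffer now: "KFKFKFKZFKFK"

Answer: FKFK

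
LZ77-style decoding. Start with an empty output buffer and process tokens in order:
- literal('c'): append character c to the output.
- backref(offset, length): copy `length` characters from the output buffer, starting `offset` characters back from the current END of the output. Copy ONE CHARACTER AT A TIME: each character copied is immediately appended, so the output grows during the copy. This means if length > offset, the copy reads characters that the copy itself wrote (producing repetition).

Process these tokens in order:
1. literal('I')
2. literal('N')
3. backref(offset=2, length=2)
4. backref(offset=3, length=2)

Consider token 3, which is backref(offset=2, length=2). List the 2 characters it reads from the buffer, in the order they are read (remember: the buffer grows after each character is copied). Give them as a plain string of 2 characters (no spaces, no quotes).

Answer: IN

Derivation:
Token 1: literal('I'). Output: "I"
Token 2: literal('N'). Output: "IN"
Token 3: backref(off=2, len=2). Buffer before: "IN" (len 2)
  byte 1: read out[0]='I', append. Buffer now: "INI"
  byte 2: read out[1]='N', append. Buffer now: "ININ"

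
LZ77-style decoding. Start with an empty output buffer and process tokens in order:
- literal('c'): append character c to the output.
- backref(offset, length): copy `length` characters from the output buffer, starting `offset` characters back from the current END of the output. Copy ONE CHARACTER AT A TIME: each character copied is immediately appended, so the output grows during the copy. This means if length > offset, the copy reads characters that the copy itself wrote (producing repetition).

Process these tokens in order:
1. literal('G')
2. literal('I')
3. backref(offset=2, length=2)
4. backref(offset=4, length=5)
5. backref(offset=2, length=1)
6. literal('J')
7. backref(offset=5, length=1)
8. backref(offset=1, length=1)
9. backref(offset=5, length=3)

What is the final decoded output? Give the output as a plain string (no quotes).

Token 1: literal('G'). Output: "G"
Token 2: literal('I'). Output: "GI"
Token 3: backref(off=2, len=2). Copied 'GI' from pos 0. Output: "GIGI"
Token 4: backref(off=4, len=5) (overlapping!). Copied 'GIGIG' from pos 0. Output: "GIGIGIGIG"
Token 5: backref(off=2, len=1). Copied 'I' from pos 7. Output: "GIGIGIGIGI"
Token 6: literal('J'). Output: "GIGIGIGIGIJ"
Token 7: backref(off=5, len=1). Copied 'G' from pos 6. Output: "GIGIGIGIGIJG"
Token 8: backref(off=1, len=1). Copied 'G' from pos 11. Output: "GIGIGIGIGIJGG"
Token 9: backref(off=5, len=3). Copied 'GIJ' from pos 8. Output: "GIGIGIGIGIJGGGIJ"

Answer: GIGIGIGIGIJGGGIJ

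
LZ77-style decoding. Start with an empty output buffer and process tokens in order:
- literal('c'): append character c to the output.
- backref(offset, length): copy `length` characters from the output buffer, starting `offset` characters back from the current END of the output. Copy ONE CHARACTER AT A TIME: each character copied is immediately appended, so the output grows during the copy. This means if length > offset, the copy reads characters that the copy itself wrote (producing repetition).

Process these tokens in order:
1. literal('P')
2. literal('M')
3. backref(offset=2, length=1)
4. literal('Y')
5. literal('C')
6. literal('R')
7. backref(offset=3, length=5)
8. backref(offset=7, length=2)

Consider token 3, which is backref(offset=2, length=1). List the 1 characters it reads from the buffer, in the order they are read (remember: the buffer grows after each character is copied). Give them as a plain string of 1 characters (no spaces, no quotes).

Token 1: literal('P'). Output: "P"
Token 2: literal('M'). Output: "PM"
Token 3: backref(off=2, len=1). Buffer before: "PM" (len 2)
  byte 1: read out[0]='P', append. Buffer now: "PMP"

Answer: P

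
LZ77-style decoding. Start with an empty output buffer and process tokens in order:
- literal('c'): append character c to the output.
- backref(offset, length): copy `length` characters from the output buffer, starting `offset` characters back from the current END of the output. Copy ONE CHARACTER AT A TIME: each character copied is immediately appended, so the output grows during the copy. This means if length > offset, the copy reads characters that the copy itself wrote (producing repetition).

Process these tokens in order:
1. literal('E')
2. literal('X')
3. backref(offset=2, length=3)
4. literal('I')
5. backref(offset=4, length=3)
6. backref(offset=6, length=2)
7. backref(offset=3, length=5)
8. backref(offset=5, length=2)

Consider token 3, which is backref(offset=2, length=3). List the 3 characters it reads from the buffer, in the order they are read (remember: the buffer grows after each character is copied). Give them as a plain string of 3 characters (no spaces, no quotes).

Token 1: literal('E'). Output: "E"
Token 2: literal('X'). Output: "EX"
Token 3: backref(off=2, len=3). Buffer before: "EX" (len 2)
  byte 1: read out[0]='E', append. Buffer now: "EXE"
  byte 2: read out[1]='X', append. Buffer now: "EXEX"
  byte 3: read out[2]='E', append. Buffer now: "EXEXE"

Answer: EXE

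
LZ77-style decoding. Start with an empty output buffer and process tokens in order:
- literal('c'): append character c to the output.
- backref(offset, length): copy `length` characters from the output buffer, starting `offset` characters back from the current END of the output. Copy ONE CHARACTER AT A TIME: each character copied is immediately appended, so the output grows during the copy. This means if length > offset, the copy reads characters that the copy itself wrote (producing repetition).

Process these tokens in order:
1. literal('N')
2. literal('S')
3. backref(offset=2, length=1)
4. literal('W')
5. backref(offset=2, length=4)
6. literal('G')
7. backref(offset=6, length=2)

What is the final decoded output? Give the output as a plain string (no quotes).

Token 1: literal('N'). Output: "N"
Token 2: literal('S'). Output: "NS"
Token 3: backref(off=2, len=1). Copied 'N' from pos 0. Output: "NSN"
Token 4: literal('W'). Output: "NSNW"
Token 5: backref(off=2, len=4) (overlapping!). Copied 'NWNW' from pos 2. Output: "NSNWNWNW"
Token 6: literal('G'). Output: "NSNWNWNWG"
Token 7: backref(off=6, len=2). Copied 'WN' from pos 3. Output: "NSNWNWNWGWN"

Answer: NSNWNWNWGWN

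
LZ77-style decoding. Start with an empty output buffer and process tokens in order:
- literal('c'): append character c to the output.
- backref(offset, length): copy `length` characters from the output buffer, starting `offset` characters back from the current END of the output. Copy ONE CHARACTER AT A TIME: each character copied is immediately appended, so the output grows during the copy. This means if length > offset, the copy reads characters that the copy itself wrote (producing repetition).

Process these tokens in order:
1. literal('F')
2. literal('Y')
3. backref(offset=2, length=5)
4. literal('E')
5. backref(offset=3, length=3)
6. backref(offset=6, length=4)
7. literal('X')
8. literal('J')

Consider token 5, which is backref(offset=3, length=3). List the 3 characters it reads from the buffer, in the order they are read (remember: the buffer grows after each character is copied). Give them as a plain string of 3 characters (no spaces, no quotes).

Answer: YFE

Derivation:
Token 1: literal('F'). Output: "F"
Token 2: literal('Y'). Output: "FY"
Token 3: backref(off=2, len=5) (overlapping!). Copied 'FYFYF' from pos 0. Output: "FYFYFYF"
Token 4: literal('E'). Output: "FYFYFYFE"
Token 5: backref(off=3, len=3). Buffer before: "FYFYFYFE" (len 8)
  byte 1: read out[5]='Y', append. Buffer now: "FYFYFYFEY"
  byte 2: read out[6]='F', append. Buffer now: "FYFYFYFEYF"
  byte 3: read out[7]='E', append. Buffer now: "FYFYFYFEYFE"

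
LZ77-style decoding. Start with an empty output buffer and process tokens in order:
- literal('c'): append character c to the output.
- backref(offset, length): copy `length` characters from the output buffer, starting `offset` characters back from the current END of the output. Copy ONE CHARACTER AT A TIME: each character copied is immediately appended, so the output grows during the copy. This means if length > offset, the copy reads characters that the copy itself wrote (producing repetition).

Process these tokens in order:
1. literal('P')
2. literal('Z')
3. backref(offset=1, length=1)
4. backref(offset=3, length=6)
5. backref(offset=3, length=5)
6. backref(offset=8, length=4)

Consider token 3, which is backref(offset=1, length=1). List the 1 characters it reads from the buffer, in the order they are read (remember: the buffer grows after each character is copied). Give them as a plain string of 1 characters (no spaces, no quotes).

Token 1: literal('P'). Output: "P"
Token 2: literal('Z'). Output: "PZ"
Token 3: backref(off=1, len=1). Buffer before: "PZ" (len 2)
  byte 1: read out[1]='Z', append. Buffer now: "PZZ"

Answer: Z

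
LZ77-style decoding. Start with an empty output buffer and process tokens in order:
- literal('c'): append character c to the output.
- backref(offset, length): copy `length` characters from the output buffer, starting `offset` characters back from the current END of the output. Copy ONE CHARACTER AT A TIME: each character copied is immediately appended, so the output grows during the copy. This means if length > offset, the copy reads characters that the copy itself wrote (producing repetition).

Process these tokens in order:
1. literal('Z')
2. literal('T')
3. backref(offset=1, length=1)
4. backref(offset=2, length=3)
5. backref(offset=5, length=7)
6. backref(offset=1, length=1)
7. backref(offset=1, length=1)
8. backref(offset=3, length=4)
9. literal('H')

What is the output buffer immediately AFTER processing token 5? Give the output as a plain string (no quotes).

Answer: ZTTTTTTTTTTTT

Derivation:
Token 1: literal('Z'). Output: "Z"
Token 2: literal('T'). Output: "ZT"
Token 3: backref(off=1, len=1). Copied 'T' from pos 1. Output: "ZTT"
Token 4: backref(off=2, len=3) (overlapping!). Copied 'TTT' from pos 1. Output: "ZTTTTT"
Token 5: backref(off=5, len=7) (overlapping!). Copied 'TTTTTTT' from pos 1. Output: "ZTTTTTTTTTTTT"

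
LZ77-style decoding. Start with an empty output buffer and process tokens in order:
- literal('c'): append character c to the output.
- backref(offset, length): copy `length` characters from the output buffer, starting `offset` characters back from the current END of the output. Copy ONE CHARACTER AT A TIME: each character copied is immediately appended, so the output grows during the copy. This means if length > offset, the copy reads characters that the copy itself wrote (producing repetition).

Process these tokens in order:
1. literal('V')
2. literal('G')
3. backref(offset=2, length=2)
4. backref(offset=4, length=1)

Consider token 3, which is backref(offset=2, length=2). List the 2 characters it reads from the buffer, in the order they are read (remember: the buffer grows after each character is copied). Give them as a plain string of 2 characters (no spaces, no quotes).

Token 1: literal('V'). Output: "V"
Token 2: literal('G'). Output: "VG"
Token 3: backref(off=2, len=2). Buffer before: "VG" (len 2)
  byte 1: read out[0]='V', append. Buffer now: "VGV"
  byte 2: read out[1]='G', append. Buffer now: "VGVG"

Answer: VG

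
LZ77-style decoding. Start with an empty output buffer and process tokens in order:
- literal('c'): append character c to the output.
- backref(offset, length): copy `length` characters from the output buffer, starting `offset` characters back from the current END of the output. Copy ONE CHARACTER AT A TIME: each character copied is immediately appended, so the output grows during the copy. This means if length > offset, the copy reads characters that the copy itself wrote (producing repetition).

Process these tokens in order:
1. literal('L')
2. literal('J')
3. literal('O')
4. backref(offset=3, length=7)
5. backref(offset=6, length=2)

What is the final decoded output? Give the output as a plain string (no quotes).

Answer: LJOLJOLJOLJO

Derivation:
Token 1: literal('L'). Output: "L"
Token 2: literal('J'). Output: "LJ"
Token 3: literal('O'). Output: "LJO"
Token 4: backref(off=3, len=7) (overlapping!). Copied 'LJOLJOL' from pos 0. Output: "LJOLJOLJOL"
Token 5: backref(off=6, len=2). Copied 'JO' from pos 4. Output: "LJOLJOLJOLJO"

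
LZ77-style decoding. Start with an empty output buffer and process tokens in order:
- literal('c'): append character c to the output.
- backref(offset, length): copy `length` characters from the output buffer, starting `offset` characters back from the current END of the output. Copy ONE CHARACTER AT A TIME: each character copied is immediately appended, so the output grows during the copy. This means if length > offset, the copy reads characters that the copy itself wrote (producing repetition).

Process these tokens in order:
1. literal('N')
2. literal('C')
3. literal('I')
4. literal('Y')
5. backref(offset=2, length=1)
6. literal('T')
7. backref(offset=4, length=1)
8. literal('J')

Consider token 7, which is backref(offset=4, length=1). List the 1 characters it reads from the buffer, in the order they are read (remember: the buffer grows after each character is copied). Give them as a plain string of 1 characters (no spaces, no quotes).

Token 1: literal('N'). Output: "N"
Token 2: literal('C'). Output: "NC"
Token 3: literal('I'). Output: "NCI"
Token 4: literal('Y'). Output: "NCIY"
Token 5: backref(off=2, len=1). Copied 'I' from pos 2. Output: "NCIYI"
Token 6: literal('T'). Output: "NCIYIT"
Token 7: backref(off=4, len=1). Buffer before: "NCIYIT" (len 6)
  byte 1: read out[2]='I', append. Buffer now: "NCIYITI"

Answer: I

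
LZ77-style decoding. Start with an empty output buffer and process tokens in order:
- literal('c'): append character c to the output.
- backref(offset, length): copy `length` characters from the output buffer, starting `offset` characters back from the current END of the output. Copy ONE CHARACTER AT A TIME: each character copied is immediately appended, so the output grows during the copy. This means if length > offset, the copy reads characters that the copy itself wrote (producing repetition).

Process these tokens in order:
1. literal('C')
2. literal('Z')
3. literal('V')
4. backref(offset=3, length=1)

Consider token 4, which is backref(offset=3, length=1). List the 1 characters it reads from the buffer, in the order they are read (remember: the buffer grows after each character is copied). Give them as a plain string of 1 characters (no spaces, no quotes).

Token 1: literal('C'). Output: "C"
Token 2: literal('Z'). Output: "CZ"
Token 3: literal('V'). Output: "CZV"
Token 4: backref(off=3, len=1). Buffer before: "CZV" (len 3)
  byte 1: read out[0]='C', append. Buffer now: "CZVC"

Answer: C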